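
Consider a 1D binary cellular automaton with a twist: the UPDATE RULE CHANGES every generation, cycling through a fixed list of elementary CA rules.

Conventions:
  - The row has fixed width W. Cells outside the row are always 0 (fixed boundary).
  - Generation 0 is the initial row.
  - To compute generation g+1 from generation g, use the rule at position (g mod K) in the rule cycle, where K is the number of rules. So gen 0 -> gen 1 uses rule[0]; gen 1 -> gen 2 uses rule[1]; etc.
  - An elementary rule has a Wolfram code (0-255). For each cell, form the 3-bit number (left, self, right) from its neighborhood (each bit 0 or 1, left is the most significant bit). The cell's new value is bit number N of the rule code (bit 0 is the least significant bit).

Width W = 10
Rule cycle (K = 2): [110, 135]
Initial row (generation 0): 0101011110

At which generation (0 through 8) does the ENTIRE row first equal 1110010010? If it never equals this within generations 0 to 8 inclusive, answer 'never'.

Answer: never

Derivation:
Gen 0: 0101011110
Gen 1 (rule 110): 1111110010
Gen 2 (rule 135): 0111100110
Gen 3 (rule 110): 1100101110
Gen 4 (rule 135): 0001100100
Gen 5 (rule 110): 0011101100
Gen 6 (rule 135): 1101000001
Gen 7 (rule 110): 1111000011
Gen 8 (rule 135): 0110011100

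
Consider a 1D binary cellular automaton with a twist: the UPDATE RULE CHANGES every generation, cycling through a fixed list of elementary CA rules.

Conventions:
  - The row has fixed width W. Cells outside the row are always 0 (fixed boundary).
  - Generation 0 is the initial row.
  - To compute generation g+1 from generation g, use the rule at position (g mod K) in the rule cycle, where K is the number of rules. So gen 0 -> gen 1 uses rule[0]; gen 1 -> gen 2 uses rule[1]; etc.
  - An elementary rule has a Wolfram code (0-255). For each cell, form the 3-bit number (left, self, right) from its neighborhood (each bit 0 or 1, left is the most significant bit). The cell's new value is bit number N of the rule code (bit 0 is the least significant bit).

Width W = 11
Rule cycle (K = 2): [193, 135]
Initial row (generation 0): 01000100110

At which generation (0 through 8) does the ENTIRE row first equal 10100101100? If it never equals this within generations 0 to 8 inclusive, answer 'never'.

Gen 0: 01000100110
Gen 1 (rule 193): 00010000010
Gen 2 (rule 135): 11110111110
Gen 3 (rule 193): 01110011110
Gen 4 (rule 135): 10100101100
Gen 5 (rule 193): 00000000101
Gen 6 (rule 135): 11111111101
Gen 7 (rule 193): 01111111100
Gen 8 (rule 135): 10111111001

Answer: 4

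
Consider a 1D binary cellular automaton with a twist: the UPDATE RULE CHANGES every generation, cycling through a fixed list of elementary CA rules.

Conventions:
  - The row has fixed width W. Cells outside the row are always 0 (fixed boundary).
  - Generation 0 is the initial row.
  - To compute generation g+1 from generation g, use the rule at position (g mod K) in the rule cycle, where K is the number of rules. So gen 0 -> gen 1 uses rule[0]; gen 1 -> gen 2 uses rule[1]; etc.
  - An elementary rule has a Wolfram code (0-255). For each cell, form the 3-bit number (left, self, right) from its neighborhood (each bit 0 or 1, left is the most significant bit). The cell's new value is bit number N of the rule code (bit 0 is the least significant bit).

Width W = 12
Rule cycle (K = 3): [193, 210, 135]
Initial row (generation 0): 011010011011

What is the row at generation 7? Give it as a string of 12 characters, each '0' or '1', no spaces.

Answer: 000001000001

Derivation:
Gen 0: 011010011011
Gen 1 (rule 193): 001000001001
Gen 2 (rule 210): 010100010110
Gen 3 (rule 135): 110101110000
Gen 4 (rule 193): 010000110111
Gen 5 (rule 210): 101001010011
Gen 6 (rule 135): 101011010100
Gen 7 (rule 193): 000001000001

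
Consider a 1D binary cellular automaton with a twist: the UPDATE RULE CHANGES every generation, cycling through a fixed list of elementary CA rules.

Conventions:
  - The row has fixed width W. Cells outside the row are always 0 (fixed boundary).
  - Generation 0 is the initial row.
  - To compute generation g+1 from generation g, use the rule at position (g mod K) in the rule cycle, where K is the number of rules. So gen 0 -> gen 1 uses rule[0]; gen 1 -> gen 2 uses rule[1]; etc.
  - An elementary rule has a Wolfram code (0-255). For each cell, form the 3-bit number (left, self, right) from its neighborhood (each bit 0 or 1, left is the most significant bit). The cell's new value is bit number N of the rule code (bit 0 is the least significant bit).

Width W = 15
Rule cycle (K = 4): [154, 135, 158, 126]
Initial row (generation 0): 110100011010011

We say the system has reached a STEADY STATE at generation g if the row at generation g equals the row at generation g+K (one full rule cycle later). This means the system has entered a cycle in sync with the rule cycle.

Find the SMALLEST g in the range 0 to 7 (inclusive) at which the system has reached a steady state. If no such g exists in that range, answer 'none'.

Answer: none

Derivation:
Gen 0: 110100011010011
Gen 1 (rule 154): 100010110001110
Gen 2 (rule 135): 101110000110100
Gen 3 (rule 158): 101101001100110
Gen 4 (rule 126): 111111111111111
Gen 5 (rule 154): 111111111111110
Gen 6 (rule 135): 011111111111100
Gen 7 (rule 158): 111111111111010
Gen 8 (rule 126): 100000000001111
Gen 9 (rule 154): 010000000011110
Gen 10 (rule 135): 110111111101100
Gen 11 (rule 158): 100111111001010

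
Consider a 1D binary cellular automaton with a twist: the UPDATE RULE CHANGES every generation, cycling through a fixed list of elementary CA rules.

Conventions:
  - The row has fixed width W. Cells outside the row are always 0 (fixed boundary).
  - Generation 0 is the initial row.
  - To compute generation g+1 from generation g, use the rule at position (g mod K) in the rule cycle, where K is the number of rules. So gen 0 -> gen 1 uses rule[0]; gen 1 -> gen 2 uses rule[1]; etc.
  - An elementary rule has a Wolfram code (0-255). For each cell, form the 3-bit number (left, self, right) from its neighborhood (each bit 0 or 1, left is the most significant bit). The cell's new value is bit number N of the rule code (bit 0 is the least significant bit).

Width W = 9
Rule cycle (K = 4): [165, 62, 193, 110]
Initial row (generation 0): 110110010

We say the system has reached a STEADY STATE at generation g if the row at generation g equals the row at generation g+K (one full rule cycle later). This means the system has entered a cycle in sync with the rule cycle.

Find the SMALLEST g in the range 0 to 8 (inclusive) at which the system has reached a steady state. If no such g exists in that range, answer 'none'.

Gen 0: 110110010
Gen 1 (rule 165): 001000010
Gen 2 (rule 62): 011100111
Gen 3 (rule 193): 001100011
Gen 4 (rule 110): 011100111
Gen 5 (rule 165): 001000010
Gen 6 (rule 62): 011100111
Gen 7 (rule 193): 001100011
Gen 8 (rule 110): 011100111
Gen 9 (rule 165): 001000010
Gen 10 (rule 62): 011100111
Gen 11 (rule 193): 001100011
Gen 12 (rule 110): 011100111

Answer: 1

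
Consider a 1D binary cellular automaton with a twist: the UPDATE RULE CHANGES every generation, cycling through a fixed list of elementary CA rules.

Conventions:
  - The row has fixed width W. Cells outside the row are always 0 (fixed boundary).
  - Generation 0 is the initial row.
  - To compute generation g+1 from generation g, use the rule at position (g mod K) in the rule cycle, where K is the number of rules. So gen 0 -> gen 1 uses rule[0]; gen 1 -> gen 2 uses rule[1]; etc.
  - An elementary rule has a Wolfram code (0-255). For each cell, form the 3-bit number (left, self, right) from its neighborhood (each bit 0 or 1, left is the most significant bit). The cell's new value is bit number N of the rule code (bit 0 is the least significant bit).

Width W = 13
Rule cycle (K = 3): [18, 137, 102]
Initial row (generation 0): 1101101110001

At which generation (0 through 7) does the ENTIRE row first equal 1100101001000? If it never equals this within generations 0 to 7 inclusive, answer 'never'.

Gen 0: 1101101110001
Gen 1 (rule 18): 0000000001010
Gen 2 (rule 137): 1111111100000
Gen 3 (rule 102): 0000000100000
Gen 4 (rule 18): 0000001010000
Gen 5 (rule 137): 1111100000111
Gen 6 (rule 102): 0000100001001
Gen 7 (rule 18): 0001010010110

Answer: never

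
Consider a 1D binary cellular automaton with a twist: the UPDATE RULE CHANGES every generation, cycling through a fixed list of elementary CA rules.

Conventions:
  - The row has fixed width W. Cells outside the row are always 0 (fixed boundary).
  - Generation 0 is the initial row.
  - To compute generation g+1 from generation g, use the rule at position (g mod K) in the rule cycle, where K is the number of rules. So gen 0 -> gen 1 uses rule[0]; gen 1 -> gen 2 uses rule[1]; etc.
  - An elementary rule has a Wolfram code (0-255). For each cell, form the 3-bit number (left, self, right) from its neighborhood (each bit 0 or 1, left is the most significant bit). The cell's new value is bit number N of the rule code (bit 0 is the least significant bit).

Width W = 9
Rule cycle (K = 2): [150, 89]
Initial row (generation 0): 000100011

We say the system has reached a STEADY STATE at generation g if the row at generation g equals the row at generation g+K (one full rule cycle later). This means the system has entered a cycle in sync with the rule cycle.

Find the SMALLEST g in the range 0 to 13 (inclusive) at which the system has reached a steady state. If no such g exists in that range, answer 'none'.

Gen 0: 000100011
Gen 1 (rule 150): 001110100
Gen 2 (rule 89): 101010011
Gen 3 (rule 150): 101011100
Gen 4 (rule 89): 000010111
Gen 5 (rule 150): 000110010
Gen 6 (rule 89): 110111001
Gen 7 (rule 150): 000010111
Gen 8 (rule 89): 111000101
Gen 9 (rule 150): 010101101
Gen 10 (rule 89): 000001100
Gen 11 (rule 150): 000010010
Gen 12 (rule 89): 111001001
Gen 13 (rule 150): 010111111
Gen 14 (rule 89): 000100001
Gen 15 (rule 150): 001110011

Answer: none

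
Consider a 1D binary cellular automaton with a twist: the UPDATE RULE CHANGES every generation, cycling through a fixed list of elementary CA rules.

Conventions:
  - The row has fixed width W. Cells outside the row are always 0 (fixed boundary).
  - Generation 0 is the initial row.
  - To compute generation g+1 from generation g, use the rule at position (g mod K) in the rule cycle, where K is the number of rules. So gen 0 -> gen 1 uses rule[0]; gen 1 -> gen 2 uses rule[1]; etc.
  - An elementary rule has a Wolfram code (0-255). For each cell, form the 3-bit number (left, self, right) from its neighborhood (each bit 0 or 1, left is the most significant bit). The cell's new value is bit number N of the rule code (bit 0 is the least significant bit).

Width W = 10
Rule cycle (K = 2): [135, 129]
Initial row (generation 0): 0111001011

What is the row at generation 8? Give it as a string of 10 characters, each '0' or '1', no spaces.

Answer: 0100100110

Derivation:
Gen 0: 0111001011
Gen 1 (rule 135): 1010011000
Gen 2 (rule 129): 0000000011
Gen 3 (rule 135): 1111111100
Gen 4 (rule 129): 0111111001
Gen 5 (rule 135): 1011110011
Gen 6 (rule 129): 0001100000
Gen 7 (rule 135): 1110001111
Gen 8 (rule 129): 0100100110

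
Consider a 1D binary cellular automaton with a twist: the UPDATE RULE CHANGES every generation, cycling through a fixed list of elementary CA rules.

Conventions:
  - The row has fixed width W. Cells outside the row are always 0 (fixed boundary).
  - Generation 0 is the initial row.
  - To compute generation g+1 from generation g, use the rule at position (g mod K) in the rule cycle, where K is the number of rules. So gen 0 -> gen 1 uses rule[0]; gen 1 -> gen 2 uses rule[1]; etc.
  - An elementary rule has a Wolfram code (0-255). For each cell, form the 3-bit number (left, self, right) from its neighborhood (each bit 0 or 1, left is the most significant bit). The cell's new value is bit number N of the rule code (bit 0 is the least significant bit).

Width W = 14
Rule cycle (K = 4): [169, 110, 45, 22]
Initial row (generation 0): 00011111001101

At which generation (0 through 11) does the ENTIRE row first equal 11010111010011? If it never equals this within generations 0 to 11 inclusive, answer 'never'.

Gen 0: 00011111001101
Gen 1 (rule 169): 11011110001010
Gen 2 (rule 110): 11110010011110
Gen 3 (rule 45): 10000010010000
Gen 4 (rule 22): 11000111111000
Gen 5 (rule 169): 10010111110011
Gen 6 (rule 110): 10111100010111
Gen 7 (rule 45): 11100001011100
Gen 8 (rule 22): 00010011000010
Gen 9 (rule 169): 11000010011000
Gen 10 (rule 110): 11000110111000
Gen 11 (rule 45): 10010101100011

Answer: never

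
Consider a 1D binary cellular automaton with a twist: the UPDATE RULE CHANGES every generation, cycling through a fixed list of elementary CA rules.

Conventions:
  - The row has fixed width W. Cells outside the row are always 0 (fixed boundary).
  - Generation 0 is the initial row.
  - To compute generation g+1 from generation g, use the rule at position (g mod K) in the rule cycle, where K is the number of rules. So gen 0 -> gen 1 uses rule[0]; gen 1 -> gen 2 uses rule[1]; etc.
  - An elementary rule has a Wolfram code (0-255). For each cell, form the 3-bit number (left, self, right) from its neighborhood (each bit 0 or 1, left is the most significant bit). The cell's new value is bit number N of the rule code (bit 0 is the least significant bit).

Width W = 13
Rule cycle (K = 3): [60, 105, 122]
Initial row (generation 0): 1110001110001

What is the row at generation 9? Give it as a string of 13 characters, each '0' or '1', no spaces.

Gen 0: 1110001110001
Gen 1 (rule 60): 1001001001001
Gen 2 (rule 105): 0000000000000
Gen 3 (rule 122): 0000000000000
Gen 4 (rule 60): 0000000000000
Gen 5 (rule 105): 1111111111111
Gen 6 (rule 122): 1000000000001
Gen 7 (rule 60): 1100000000001
Gen 8 (rule 105): 1101111111100
Gen 9 (rule 122): 1111000000110

Answer: 1111000000110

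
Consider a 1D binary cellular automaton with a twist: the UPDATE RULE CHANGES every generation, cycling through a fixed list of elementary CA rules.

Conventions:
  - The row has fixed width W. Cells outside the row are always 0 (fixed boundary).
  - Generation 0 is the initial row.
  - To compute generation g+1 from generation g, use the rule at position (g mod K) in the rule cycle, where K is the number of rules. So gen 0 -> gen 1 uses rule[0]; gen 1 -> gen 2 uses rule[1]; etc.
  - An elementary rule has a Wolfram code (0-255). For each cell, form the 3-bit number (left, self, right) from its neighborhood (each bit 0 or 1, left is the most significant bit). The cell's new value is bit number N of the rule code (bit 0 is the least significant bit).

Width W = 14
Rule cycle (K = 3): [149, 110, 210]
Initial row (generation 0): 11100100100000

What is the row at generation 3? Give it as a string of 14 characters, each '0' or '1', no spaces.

Gen 0: 11100100100000
Gen 1 (rule 149): 01010110111111
Gen 2 (rule 110): 11111111100001
Gen 3 (rule 210): 01111111110010

Answer: 01111111110010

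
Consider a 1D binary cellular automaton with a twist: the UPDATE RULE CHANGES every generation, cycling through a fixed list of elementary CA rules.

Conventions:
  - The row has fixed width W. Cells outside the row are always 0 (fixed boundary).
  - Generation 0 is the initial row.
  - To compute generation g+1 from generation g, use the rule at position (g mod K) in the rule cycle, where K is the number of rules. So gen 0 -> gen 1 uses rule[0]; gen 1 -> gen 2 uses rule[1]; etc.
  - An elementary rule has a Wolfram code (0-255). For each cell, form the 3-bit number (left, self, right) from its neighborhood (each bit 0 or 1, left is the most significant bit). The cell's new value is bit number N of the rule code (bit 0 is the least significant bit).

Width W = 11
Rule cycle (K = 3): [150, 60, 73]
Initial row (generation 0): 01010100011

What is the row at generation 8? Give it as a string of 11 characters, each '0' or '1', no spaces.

Gen 0: 01010100011
Gen 1 (rule 150): 11010110100
Gen 2 (rule 60): 10111101110
Gen 3 (rule 73): 00100101010
Gen 4 (rule 150): 01111101011
Gen 5 (rule 60): 01000011110
Gen 6 (rule 73): 00011010010
Gen 7 (rule 150): 00100011111
Gen 8 (rule 60): 00110010000

Answer: 00110010000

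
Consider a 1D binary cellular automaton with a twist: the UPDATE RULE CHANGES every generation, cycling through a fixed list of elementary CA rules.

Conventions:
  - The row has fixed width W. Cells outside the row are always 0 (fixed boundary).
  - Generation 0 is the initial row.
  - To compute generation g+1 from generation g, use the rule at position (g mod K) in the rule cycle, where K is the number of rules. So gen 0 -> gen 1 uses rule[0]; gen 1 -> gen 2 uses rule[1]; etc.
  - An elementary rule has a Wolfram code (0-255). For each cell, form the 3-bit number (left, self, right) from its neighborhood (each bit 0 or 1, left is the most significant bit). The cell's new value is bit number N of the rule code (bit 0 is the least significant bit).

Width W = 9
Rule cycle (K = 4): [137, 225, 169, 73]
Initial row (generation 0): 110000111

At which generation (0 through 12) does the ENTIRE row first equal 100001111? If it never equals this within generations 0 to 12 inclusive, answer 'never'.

Gen 0: 110000111
Gen 1 (rule 137): 100110110
Gen 2 (rule 225): 000011010
Gen 3 (rule 169): 111010100
Gen 4 (rule 73): 101000001
Gen 5 (rule 137): 000011100
Gen 6 (rule 225): 111001101
Gen 7 (rule 169): 110001010
Gen 8 (rule 73): 110100000
Gen 9 (rule 137): 100001111
Gen 10 (rule 225): 001100111
Gen 11 (rule 169): 101000110
Gen 12 (rule 73): 000010110

Answer: 9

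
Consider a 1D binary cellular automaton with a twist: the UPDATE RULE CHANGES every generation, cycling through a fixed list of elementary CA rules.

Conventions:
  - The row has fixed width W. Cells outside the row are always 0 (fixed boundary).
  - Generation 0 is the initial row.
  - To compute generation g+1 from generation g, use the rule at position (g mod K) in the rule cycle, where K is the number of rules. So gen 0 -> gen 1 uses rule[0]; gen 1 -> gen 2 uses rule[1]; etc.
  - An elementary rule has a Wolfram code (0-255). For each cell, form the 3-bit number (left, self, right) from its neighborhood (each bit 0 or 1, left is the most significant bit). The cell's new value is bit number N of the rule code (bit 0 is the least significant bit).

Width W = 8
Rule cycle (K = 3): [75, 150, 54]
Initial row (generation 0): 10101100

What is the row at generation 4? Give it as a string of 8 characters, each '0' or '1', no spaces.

Answer: 11101011

Derivation:
Gen 0: 10101100
Gen 1 (rule 75): 00001101
Gen 2 (rule 150): 00010001
Gen 3 (rule 54): 00111011
Gen 4 (rule 75): 11101011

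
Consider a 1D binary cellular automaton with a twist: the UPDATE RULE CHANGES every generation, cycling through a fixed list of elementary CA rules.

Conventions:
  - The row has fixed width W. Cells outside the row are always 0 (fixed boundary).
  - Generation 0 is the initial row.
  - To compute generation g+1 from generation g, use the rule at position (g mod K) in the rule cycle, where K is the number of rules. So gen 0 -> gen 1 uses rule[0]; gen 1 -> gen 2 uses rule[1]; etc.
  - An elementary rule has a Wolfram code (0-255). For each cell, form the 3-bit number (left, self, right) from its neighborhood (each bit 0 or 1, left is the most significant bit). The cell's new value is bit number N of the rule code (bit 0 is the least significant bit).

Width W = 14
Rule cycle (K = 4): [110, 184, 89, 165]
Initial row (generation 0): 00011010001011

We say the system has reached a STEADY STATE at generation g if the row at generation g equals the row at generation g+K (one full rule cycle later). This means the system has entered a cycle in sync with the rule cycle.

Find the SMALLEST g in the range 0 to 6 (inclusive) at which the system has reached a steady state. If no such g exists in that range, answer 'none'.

Gen 0: 00011010001011
Gen 1 (rule 110): 00111110011111
Gen 2 (rule 184): 00111101011110
Gen 3 (rule 89): 10100100010011
Gen 4 (rule 165): 11100101010000
Gen 5 (rule 110): 10101111110000
Gen 6 (rule 184): 01011111101000
Gen 7 (rule 89): 00010000100111
Gen 8 (rule 165): 11010110100010
Gen 9 (rule 110): 11111111100110
Gen 10 (rule 184): 11111111010101

Answer: none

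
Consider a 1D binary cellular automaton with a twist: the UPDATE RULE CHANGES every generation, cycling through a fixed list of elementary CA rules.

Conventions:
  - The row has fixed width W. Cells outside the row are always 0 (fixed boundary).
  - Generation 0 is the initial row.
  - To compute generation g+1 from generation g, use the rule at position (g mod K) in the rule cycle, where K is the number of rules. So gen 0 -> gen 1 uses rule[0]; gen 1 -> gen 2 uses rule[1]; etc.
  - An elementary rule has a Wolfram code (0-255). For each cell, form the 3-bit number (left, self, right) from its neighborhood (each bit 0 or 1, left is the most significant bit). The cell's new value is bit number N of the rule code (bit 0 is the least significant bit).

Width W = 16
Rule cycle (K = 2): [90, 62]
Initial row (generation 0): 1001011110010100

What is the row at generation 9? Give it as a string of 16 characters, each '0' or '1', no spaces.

Gen 0: 1001011110010100
Gen 1 (rule 90): 0110010011100010
Gen 2 (rule 62): 1101111110010111
Gen 3 (rule 90): 1101000011100101
Gen 4 (rule 62): 1011100110011111
Gen 5 (rule 90): 0010111111110001
Gen 6 (rule 62): 0111100000001011
Gen 7 (rule 90): 1100110000010011
Gen 8 (rule 62): 1011101000111110
Gen 9 (rule 90): 0010100101100011

Answer: 0010100101100011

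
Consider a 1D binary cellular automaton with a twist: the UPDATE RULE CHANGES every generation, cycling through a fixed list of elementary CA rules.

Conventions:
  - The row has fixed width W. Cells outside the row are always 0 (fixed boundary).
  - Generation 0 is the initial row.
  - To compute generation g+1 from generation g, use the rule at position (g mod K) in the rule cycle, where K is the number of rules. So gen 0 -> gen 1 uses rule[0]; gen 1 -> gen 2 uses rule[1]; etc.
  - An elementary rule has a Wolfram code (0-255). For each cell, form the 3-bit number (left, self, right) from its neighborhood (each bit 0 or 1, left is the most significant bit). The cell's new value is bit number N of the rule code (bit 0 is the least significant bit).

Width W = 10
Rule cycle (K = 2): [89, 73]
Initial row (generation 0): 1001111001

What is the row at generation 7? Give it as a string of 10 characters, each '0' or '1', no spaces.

Answer: 0110001100

Derivation:
Gen 0: 1001111001
Gen 1 (rule 89): 0101001100
Gen 2 (rule 73): 0000001101
Gen 3 (rule 89): 1111101100
Gen 4 (rule 73): 1000101101
Gen 5 (rule 89): 0110001100
Gen 6 (rule 73): 0110101101
Gen 7 (rule 89): 0110001100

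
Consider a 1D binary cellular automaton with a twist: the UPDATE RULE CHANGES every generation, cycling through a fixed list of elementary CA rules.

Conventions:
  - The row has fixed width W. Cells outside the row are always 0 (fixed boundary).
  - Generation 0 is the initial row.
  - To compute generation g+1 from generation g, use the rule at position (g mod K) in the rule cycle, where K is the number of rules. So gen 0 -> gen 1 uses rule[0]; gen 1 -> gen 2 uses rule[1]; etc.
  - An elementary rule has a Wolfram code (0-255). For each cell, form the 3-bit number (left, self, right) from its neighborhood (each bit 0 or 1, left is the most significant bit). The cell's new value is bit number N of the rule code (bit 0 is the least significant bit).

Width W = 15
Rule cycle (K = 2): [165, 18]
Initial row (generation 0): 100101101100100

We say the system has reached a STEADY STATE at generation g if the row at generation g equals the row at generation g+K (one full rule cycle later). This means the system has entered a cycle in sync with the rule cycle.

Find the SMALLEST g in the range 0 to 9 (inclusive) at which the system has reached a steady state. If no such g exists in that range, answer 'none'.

Gen 0: 100101101100100
Gen 1 (rule 165): 100110010000101
Gen 2 (rule 18): 011001101001000
Gen 3 (rule 165): 000000011001011
Gen 4 (rule 18): 000000100110000
Gen 5 (rule 165): 111110100000111
Gen 6 (rule 18): 000000010001000
Gen 7 (rule 165): 111111010101011
Gen 8 (rule 18): 000000000000000
Gen 9 (rule 165): 111111111111111
Gen 10 (rule 18): 000000000000000
Gen 11 (rule 165): 111111111111111

Answer: 8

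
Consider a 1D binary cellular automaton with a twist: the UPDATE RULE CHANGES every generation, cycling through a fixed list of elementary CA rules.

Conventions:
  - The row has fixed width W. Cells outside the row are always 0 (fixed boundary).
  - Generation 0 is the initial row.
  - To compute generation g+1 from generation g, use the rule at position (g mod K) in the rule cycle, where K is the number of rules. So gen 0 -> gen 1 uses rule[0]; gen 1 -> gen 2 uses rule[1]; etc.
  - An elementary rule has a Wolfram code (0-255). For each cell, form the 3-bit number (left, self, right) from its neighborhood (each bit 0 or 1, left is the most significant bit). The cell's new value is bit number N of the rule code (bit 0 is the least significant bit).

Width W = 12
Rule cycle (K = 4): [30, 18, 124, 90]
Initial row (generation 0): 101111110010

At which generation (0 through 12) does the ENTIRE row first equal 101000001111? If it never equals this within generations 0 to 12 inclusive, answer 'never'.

Gen 0: 101111110010
Gen 1 (rule 30): 101000001111
Gen 2 (rule 18): 000100010000
Gen 3 (rule 124): 000110011000
Gen 4 (rule 90): 001111111100
Gen 5 (rule 30): 011000000010
Gen 6 (rule 18): 100100000101
Gen 7 (rule 124): 110110000111
Gen 8 (rule 90): 110111001101
Gen 9 (rule 30): 100100111001
Gen 10 (rule 18): 011011000110
Gen 11 (rule 124): 011111100111
Gen 12 (rule 90): 110000111101

Answer: 1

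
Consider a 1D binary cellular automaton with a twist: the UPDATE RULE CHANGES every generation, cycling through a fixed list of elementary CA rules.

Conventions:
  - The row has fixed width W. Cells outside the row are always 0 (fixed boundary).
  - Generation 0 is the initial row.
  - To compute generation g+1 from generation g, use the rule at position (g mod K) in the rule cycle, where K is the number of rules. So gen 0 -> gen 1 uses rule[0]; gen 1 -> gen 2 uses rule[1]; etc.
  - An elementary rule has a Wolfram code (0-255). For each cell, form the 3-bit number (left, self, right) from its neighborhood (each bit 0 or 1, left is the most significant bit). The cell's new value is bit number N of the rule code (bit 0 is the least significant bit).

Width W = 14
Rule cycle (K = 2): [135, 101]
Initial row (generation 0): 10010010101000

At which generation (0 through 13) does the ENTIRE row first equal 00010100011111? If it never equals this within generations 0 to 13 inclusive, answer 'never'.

Gen 0: 10010010101000
Gen 1 (rule 135): 10110110101011
Gen 2 (rule 101): 11011011111101
Gen 3 (rule 135): 00000001111001
Gen 4 (rule 101): 11111100001001
Gen 5 (rule 135): 01111001111011
Gen 6 (rule 101): 00001000001101
Gen 7 (rule 135): 11111011110001
Gen 8 (rule 101): 00001100010101
Gen 9 (rule 135): 11110001110101
Gen 10 (rule 101): 00010100011111
Gen 11 (rule 135): 11110101101110
Gen 12 (rule 101): 00011110110010
Gen 13 (rule 135): 11101100000110

Answer: 10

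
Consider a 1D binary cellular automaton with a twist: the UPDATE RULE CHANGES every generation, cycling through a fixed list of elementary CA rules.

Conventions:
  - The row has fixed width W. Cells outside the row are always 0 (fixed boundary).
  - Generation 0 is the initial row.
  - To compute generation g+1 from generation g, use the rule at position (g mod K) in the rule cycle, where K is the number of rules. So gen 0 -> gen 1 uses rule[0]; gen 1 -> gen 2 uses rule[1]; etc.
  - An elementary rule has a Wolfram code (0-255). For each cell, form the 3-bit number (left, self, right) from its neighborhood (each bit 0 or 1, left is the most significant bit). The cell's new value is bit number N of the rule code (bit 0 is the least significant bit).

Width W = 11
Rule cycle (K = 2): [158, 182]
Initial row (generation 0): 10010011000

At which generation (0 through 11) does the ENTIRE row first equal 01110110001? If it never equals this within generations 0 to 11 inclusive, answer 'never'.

Answer: never

Derivation:
Gen 0: 10010011000
Gen 1 (rule 158): 11111110100
Gen 2 (rule 182): 01111101110
Gen 3 (rule 158): 11111001101
Gen 4 (rule 182): 01110110011
Gen 5 (rule 158): 11100101110
Gen 6 (rule 182): 01011110101
Gen 7 (rule 158): 11011100101
Gen 8 (rule 182): 00101011111
Gen 9 (rule 158): 01101011110
Gen 10 (rule 182): 10011101101
Gen 11 (rule 158): 11111001001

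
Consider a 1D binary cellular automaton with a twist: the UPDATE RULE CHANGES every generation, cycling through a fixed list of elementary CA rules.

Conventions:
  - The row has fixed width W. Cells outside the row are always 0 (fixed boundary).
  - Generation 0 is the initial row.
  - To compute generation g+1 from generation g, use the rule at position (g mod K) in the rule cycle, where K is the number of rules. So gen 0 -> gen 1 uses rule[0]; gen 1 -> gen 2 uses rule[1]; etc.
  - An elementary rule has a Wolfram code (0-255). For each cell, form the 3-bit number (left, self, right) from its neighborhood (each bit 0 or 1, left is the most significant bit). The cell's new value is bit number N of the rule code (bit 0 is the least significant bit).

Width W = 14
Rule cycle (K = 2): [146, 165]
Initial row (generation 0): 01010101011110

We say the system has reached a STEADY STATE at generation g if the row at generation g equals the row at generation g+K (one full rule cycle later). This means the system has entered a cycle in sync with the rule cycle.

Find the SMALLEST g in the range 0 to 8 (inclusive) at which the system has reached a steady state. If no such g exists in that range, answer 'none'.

Gen 0: 01010101011110
Gen 1 (rule 146): 10000000001101
Gen 2 (rule 165): 10111111100011
Gen 3 (rule 146): 00011111010100
Gen 4 (rule 165): 11001110111101
Gen 5 (rule 146): 00110100011000
Gen 6 (rule 165): 10001101000011
Gen 7 (rule 146): 01010000100100
Gen 8 (rule 165): 01110110100101
Gen 9 (rule 146): 10100000011000
Gen 10 (rule 165): 11101111000011

Answer: none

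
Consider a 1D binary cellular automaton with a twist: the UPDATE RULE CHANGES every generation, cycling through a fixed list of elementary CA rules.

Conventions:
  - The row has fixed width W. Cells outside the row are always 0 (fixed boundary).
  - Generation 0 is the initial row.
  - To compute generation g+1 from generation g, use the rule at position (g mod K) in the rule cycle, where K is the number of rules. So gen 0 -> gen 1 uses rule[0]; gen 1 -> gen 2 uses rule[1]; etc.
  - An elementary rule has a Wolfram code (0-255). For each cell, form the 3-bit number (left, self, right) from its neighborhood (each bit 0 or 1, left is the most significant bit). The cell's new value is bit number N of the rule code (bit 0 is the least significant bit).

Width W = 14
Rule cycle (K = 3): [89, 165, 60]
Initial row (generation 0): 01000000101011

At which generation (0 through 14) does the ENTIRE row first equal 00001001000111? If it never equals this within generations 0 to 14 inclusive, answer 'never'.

Gen 0: 01000000101011
Gen 1 (rule 89): 00111110000011
Gen 2 (rule 165): 10011100111000
Gen 3 (rule 60): 11010010100100
Gen 4 (rule 89): 11001000010011
Gen 5 (rule 165): 00001011010000
Gen 6 (rule 60): 00001110111000
Gen 7 (rule 89): 11101010101111
Gen 8 (rule 165): 01011111110110
Gen 9 (rule 60): 01110000001101
Gen 10 (rule 89): 01011111101100
Gen 11 (rule 165): 01101111010001
Gen 12 (rule 60): 01011000111001
Gen 13 (rule 89): 00011110101100
Gen 14 (rule 165): 11001101110001

Answer: never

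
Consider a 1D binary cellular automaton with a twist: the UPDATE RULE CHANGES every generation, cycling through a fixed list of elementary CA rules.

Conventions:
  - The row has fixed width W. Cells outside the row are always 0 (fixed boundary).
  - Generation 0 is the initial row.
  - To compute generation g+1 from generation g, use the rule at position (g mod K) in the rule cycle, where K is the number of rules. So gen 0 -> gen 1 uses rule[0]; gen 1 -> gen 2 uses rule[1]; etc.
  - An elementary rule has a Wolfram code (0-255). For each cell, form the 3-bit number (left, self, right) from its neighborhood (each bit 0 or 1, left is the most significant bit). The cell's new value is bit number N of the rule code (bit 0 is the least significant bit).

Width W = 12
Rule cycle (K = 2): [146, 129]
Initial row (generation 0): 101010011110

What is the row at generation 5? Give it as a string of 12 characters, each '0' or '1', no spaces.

Answer: 000001011110

Derivation:
Gen 0: 101010011110
Gen 1 (rule 146): 000001101101
Gen 2 (rule 129): 111100000000
Gen 3 (rule 146): 011010000000
Gen 4 (rule 129): 000000111111
Gen 5 (rule 146): 000001011110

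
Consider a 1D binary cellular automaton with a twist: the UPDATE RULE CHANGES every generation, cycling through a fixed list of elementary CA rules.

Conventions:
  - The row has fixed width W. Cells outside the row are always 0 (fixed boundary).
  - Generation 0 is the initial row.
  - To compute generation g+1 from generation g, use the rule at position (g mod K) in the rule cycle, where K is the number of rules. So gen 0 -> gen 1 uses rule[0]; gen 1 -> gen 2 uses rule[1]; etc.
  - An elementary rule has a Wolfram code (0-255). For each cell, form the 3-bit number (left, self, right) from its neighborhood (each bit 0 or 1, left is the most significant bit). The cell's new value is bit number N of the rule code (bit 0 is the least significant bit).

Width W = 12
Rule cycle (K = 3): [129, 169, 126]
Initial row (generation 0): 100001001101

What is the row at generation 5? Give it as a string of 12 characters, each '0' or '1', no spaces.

Gen 0: 100001001101
Gen 1 (rule 129): 001100000000
Gen 2 (rule 169): 101001111111
Gen 3 (rule 126): 111111000001
Gen 4 (rule 129): 011110011100
Gen 5 (rule 169): 011100011001

Answer: 011100011001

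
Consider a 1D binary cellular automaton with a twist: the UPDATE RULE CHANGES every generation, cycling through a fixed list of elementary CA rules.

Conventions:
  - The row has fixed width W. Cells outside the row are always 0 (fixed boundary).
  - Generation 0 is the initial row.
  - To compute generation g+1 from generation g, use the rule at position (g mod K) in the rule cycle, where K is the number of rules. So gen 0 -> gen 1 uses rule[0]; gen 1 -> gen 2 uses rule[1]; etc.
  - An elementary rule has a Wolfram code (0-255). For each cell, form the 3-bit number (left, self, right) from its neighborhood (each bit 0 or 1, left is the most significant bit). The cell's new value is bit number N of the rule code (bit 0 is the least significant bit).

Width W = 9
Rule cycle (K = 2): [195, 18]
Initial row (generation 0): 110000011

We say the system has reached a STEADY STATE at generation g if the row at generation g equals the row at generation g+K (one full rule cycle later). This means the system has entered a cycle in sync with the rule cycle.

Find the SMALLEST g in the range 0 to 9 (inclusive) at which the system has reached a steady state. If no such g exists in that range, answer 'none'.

Answer: 8

Derivation:
Gen 0: 110000011
Gen 1 (rule 195): 010111101
Gen 2 (rule 18): 100000000
Gen 3 (rule 195): 001111111
Gen 4 (rule 18): 010000000
Gen 5 (rule 195): 100111111
Gen 6 (rule 18): 011000000
Gen 7 (rule 195): 101011111
Gen 8 (rule 18): 000000000
Gen 9 (rule 195): 111111111
Gen 10 (rule 18): 000000000
Gen 11 (rule 195): 111111111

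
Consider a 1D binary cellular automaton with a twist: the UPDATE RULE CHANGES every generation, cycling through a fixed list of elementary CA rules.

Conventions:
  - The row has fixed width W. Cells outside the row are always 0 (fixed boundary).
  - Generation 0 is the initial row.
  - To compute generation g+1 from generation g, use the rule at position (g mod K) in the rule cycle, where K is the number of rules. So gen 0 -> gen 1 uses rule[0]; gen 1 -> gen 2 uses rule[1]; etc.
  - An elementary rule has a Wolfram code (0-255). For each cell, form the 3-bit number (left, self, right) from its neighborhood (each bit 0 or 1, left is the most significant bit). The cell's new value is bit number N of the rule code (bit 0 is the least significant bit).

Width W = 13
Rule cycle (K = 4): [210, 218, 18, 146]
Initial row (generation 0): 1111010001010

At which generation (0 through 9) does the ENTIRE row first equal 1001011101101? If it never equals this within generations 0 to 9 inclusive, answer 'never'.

Answer: never

Derivation:
Gen 0: 1111010001010
Gen 1 (rule 210): 0111001010001
Gen 2 (rule 218): 1111110001010
Gen 3 (rule 18): 0000001010001
Gen 4 (rule 146): 0000010001010
Gen 5 (rule 210): 0000101010001
Gen 6 (rule 218): 0001000001010
Gen 7 (rule 18): 0010100010001
Gen 8 (rule 146): 0100010101010
Gen 9 (rule 210): 1010100000001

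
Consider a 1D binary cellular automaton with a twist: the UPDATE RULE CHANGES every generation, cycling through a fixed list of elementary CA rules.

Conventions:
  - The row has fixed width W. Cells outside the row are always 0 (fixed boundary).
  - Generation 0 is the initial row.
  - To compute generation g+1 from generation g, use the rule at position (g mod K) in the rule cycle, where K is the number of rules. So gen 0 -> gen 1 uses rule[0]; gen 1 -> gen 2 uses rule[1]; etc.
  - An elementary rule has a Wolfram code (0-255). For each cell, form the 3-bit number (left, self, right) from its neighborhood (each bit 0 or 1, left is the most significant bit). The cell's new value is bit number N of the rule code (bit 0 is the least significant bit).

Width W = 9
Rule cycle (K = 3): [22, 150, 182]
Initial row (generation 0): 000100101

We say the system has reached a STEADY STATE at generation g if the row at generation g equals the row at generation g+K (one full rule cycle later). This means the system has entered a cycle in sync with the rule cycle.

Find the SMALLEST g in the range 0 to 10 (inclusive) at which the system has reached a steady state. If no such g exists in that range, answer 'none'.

Gen 0: 000100101
Gen 1 (rule 22): 001111101
Gen 2 (rule 150): 010111001
Gen 3 (rule 182): 111010111
Gen 4 (rule 22): 000010000
Gen 5 (rule 150): 000111000
Gen 6 (rule 182): 001010100
Gen 7 (rule 22): 011010110
Gen 8 (rule 150): 100010001
Gen 9 (rule 182): 110111011
Gen 10 (rule 22): 000000000
Gen 11 (rule 150): 000000000
Gen 12 (rule 182): 000000000
Gen 13 (rule 22): 000000000

Answer: 10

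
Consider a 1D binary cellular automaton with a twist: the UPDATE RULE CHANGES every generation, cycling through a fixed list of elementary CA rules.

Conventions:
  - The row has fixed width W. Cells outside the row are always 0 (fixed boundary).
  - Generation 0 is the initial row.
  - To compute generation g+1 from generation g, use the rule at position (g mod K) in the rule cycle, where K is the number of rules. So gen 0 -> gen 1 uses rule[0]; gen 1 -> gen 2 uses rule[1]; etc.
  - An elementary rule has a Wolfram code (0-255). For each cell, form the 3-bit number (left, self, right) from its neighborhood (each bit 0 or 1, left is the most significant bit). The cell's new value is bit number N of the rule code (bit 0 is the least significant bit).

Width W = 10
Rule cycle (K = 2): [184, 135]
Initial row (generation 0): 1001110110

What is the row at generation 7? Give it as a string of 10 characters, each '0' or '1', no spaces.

Gen 0: 1001110110
Gen 1 (rule 184): 0101101101
Gen 2 (rule 135): 1100000001
Gen 3 (rule 184): 1010000000
Gen 4 (rule 135): 1010111111
Gen 5 (rule 184): 0101111110
Gen 6 (rule 135): 1100111100
Gen 7 (rule 184): 1010111010

Answer: 1010111010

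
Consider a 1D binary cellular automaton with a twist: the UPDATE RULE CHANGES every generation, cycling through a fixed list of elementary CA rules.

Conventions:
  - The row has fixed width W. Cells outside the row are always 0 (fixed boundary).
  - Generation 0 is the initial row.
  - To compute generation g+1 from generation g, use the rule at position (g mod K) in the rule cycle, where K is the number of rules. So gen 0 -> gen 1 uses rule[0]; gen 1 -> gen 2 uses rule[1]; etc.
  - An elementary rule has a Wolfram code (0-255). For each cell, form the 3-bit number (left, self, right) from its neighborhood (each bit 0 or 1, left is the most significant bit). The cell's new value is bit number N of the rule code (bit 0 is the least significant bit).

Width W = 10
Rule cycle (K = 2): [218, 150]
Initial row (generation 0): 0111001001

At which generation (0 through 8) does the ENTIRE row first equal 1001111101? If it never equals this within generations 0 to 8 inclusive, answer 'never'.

Answer: never

Derivation:
Gen 0: 0111001001
Gen 1 (rule 218): 1111110110
Gen 2 (rule 150): 0111100001
Gen 3 (rule 218): 1111110010
Gen 4 (rule 150): 0111101111
Gen 5 (rule 218): 1111101111
Gen 6 (rule 150): 0111000110
Gen 7 (rule 218): 1111101111
Gen 8 (rule 150): 0111000110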